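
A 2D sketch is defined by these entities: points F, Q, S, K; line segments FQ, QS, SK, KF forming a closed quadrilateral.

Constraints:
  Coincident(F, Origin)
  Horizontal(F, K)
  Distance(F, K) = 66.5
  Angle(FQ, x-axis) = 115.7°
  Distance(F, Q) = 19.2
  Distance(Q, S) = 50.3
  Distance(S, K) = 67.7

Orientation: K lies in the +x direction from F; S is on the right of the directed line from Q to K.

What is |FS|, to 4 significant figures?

31.47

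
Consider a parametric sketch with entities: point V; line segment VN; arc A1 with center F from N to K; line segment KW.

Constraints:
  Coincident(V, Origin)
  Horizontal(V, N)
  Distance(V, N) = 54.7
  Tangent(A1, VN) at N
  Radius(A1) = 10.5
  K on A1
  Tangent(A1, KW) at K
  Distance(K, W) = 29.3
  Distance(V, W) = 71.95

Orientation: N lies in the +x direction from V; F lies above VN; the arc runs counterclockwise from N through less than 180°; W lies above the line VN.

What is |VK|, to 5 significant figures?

66.197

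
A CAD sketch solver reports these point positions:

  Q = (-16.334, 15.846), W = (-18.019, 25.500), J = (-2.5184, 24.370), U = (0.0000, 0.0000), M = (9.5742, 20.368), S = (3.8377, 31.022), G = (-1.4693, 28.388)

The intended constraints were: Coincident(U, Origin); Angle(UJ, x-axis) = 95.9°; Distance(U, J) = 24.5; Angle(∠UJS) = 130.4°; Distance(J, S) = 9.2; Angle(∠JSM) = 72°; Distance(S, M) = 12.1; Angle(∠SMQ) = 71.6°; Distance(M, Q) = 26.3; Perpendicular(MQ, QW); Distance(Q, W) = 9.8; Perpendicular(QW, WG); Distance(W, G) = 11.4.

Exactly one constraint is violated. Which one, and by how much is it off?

Distance(W, G) = 11.4 — off by 5.40.

U = (0.00, 0.00) ✓; UJ at 95.90° ✓; |UJ| = 24.50 ✓; ∠UJS = 130.4° ✓; |JS| = 9.200 ✓; ∠JSM = 72.00° ✓; |SM| = 12.10 ✓; ∠SMQ = 71.60° ✓; |MQ| = 26.30 ✓; ∠(MQ, QW) = 90.00° ✓; |QW| = 9.800 ✓; ∠(QW, WG) = 90.00° ✓; |WG| = 16.80 ✗.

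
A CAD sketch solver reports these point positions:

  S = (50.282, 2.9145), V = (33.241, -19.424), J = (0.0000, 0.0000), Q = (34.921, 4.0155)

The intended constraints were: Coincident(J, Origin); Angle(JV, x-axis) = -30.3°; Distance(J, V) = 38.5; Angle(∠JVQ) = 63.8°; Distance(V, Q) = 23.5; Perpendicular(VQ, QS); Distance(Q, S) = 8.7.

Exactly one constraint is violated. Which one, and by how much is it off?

Distance(Q, S) = 8.7 — off by 6.70.

J = (0.00, 0.00) ✓; JV at -30.30° ✓; |JV| = 38.50 ✓; ∠JVQ = 63.80° ✓; |VQ| = 23.50 ✓; ∠(VQ, QS) = 90.00° ✓; |QS| = 15.40 ✗.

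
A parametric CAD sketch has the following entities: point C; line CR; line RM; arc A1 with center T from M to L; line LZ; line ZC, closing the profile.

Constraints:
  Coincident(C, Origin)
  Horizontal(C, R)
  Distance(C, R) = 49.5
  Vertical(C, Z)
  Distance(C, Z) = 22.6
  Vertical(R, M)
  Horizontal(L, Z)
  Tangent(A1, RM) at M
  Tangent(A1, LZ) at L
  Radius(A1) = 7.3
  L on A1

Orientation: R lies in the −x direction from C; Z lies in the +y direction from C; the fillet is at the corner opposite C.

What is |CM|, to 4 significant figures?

51.81

C is at the origin; C and R share the same y with |CR| = 49.5 and R on the −x side, so R = (-49.50, 0.000). C and Z share the same x with |CZ| = 22.6 and Z on the +y side, so Z = (0.000, 22.60). The virtual corner opposite C is at (-49.50, 22.60). The tangent condition forces TM to be normal to RM and since A1 is tangent to LZ there, TL ⟂ LZ, with radius 7.3, so the center T sits 7.3 in from both sides at T = (-42.20, 15.30). That places the tangent points at M = (-49.50, 15.30) on RM and L = (-42.20, 22.60) on LZ. Then |CM| = |M − C| = 51.81.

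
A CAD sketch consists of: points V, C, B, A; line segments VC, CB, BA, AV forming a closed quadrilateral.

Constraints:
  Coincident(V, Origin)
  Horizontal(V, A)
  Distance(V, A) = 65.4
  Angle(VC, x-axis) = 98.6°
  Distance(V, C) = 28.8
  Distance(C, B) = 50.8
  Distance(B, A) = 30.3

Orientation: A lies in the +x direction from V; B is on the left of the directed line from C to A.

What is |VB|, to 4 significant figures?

51.87

Checks: |CB| = 50.80 ✓; |BA| = 30.30 ✓.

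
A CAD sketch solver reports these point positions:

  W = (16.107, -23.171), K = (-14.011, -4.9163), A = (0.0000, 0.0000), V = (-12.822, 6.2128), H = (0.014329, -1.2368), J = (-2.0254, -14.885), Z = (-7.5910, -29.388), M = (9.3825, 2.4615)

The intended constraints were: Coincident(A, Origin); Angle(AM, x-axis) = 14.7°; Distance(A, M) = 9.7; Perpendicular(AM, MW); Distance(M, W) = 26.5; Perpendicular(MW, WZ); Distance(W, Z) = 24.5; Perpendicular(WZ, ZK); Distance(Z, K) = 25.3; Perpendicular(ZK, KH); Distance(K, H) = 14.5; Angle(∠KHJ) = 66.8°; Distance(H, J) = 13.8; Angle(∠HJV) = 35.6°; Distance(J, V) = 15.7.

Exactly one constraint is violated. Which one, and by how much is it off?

Distance(J, V) = 15.7 — off by 8.00.

A = (0.00, 0.00) ✓; AM at 14.70° ✓; |AM| = 9.700 ✓; ∠(AM, MW) = 90.00° ✓; |MW| = 26.50 ✓; ∠(MW, WZ) = 90.00° ✓; |WZ| = 24.50 ✓; ∠(WZ, ZK) = 90.00° ✓; |ZK| = 25.30 ✓; ∠(ZK, KH) = 90.00° ✓; |KH| = 14.50 ✓; ∠KHJ = 66.80° ✓; |HJ| = 13.80 ✓; ∠HJV = 35.60° ✓; |JV| = 23.70 ✗.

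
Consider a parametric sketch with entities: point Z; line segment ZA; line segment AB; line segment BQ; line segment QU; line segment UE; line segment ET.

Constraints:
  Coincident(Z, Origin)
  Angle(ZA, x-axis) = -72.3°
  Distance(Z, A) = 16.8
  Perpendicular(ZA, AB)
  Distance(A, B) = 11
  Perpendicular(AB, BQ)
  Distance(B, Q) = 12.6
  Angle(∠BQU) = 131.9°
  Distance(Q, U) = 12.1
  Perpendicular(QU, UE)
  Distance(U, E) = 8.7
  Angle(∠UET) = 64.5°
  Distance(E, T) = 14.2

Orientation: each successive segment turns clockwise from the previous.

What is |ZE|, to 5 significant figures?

4.6149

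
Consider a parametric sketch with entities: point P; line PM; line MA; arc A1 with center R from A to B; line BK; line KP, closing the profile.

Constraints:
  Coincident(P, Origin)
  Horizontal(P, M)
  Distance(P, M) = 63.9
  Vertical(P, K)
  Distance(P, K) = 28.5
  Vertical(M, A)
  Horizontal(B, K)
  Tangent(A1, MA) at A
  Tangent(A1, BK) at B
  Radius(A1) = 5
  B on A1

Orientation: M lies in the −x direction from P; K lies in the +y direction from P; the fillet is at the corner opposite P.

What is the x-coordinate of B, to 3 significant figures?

-58.9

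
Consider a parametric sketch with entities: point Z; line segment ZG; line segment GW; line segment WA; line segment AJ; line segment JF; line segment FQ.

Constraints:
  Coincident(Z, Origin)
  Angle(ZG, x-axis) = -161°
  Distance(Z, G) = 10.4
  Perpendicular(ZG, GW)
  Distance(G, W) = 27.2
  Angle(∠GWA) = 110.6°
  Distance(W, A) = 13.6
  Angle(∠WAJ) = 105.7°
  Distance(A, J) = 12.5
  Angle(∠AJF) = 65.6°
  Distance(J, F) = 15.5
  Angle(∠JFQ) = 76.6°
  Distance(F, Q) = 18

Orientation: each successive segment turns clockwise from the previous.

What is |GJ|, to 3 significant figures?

29.8

Z is at the origin; ZG runs at -161.0° with length 10.4, so G = (-9.83, -3.39). ZG is perpendicular to GW, so GW runs at 109°; with |GW| = 27.2, W = (-18.7, 22.3). ∠GWA = 110.6° gives WA at 39.6° from the x-axis; with |WA| = 13.6, A = (-8.21, 31.0). ∠WAJ = 105.7° gives AJ at -34.7° from the x-axis; with |AJ| = 12.5, J = (2.07, 23.9). Then |GJ| = |J − G| = 29.8.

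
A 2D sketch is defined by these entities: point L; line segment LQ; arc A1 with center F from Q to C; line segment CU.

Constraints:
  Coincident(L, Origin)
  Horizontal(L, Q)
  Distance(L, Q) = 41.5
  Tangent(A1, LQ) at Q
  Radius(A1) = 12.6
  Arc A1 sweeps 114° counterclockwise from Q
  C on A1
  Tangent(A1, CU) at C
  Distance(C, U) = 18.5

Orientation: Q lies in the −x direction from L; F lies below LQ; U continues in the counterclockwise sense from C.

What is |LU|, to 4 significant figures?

57.17

On A1, Q sits at bearing 90° from F; a 114° counterclockwise sweep puts C at bearing 204°, so C = F + 12.6·(cos 204°, sin 204°) = (-53.01, -17.72). Tangency of A1 to CU means the radius FC is perpendicular to CU, so CU runs along (−sin 204°, cos 204°); with |CU| = 18.5, U = (-45.49, -34.63). Then |LU| = |U − L| = 57.17.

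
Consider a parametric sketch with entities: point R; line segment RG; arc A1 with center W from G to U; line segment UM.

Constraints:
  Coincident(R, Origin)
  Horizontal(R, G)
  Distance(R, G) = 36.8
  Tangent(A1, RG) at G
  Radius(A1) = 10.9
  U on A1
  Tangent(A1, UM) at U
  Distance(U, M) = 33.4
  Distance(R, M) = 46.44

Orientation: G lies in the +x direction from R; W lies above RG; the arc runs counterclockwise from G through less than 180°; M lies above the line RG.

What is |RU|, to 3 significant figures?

48.1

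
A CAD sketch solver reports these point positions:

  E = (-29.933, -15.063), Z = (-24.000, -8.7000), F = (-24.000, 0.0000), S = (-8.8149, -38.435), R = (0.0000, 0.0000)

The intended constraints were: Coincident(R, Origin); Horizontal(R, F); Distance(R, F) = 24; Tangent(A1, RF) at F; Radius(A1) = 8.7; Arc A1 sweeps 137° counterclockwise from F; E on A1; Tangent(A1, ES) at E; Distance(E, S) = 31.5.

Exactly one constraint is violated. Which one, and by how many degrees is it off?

Tangent(A1, ES) at E — off by 4.90°.

R = (0.00, 0.00) ✓; R.y = 0.00, F.y = 0.00 ✓; |RF| = 24.00 ✓; ∠(ZF, FR) = 90.00° ✓; |ZF| = 8.700 ✓; bearing(Z→E) − bearing(Z→F) = 137.0° ✓; |ZE| = 8.700 ✓; ∠(ZE, ES) = 94.90° ✗; |ES| = 31.50 ✓.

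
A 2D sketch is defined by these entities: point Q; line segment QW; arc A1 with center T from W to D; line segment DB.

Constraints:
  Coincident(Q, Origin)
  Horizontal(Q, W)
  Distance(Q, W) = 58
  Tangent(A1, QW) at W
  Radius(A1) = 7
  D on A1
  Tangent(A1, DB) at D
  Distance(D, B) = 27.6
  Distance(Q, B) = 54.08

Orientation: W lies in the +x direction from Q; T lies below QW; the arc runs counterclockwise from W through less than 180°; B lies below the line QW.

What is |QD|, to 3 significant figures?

51.5

Q is at the origin; Q and W share the same y with |QW| = 58.0 and W on the +x side, so W = (58.0, 0.00). Tangency of A1 to QW means the radius TW is perpendicular to QW, so T = W + (0, -7) = (58.0, -7.00). Since TD ⟂ DB (tangency), |TB| = √(7.0² + 27.6²) = 28.5 regardless of where D sits on A1. So B lies on both circle(Q, 54.08) and circle(T, 28.5); the below-QW intersection is B = (43.8, -31.7). D is the foot of the tangent from B: D = (51.3, -5.11).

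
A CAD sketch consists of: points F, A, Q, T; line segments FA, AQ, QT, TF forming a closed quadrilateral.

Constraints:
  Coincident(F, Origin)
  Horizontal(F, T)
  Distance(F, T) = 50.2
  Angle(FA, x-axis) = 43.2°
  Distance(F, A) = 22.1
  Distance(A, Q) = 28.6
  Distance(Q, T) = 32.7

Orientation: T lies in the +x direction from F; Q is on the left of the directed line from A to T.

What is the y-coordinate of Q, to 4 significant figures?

31.03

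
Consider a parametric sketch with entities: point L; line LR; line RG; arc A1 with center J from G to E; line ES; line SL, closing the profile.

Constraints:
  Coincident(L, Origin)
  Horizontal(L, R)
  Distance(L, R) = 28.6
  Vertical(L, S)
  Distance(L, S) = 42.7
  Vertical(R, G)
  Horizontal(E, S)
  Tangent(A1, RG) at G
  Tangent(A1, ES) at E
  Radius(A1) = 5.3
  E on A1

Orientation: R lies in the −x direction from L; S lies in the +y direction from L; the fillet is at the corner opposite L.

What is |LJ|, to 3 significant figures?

44.1

L is at the origin; LR is horizontal with |LR| = 28.6 and R on the −x side, so R = (-28.6, 0.00). L and S share the same x with |LS| = 42.7 and S on the +y side, so S = (0.00, 42.7). The virtual corner opposite L is at (-28.6, 42.7). Tangency of A1 to RG means the radius JG is perpendicular to RG and tangency of A1 to ES means the radius JE is perpendicular to ES, with radius 5.3, so the center J sits 5.3 in from both sides at J = (-23.3, 37.4). Then |LJ| = |J − L| = 44.1.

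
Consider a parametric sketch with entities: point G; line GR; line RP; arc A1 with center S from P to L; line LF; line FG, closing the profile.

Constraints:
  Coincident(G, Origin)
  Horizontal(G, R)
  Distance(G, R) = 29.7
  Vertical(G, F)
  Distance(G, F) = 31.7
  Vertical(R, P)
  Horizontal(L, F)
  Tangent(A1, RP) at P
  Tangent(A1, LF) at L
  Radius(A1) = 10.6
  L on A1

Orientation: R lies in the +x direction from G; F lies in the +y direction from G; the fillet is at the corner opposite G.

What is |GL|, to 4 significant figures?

37.01

The virtual corner opposite G is at (29.70, 31.70). Since A1 is tangent to RP there, SP ⟂ RP and A1 meets LF tangentially, so SL is at right angles to LF, with radius 10.6, so the center S sits 10.6 in from both sides at S = (19.10, 21.10). That places the tangent points at P = (29.70, 21.10) on RP and L = (19.10, 31.70) on LF. Then |GL| = |L − G| = 37.01.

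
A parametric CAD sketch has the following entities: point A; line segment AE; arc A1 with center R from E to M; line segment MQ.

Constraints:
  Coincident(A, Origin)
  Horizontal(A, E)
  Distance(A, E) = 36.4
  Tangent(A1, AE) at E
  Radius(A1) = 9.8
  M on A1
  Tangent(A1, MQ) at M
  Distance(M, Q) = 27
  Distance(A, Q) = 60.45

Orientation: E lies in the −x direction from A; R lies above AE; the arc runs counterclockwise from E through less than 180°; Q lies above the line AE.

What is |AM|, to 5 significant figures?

33.961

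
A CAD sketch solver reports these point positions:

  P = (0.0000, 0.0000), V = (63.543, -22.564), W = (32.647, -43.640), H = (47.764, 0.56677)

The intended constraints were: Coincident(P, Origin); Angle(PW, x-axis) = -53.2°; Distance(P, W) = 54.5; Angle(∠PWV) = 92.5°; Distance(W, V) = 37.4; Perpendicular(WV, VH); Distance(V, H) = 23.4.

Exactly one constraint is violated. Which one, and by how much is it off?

Distance(V, H) = 23.4 — off by 4.60.

P = (0.00, 0.00) ✓; PW at -53.20° ✓; |PW| = 54.50 ✓; ∠PWV = 92.50° ✓; |WV| = 37.40 ✓; ∠(WV, VH) = 90.00° ✓; |VH| = 28.00 ✗.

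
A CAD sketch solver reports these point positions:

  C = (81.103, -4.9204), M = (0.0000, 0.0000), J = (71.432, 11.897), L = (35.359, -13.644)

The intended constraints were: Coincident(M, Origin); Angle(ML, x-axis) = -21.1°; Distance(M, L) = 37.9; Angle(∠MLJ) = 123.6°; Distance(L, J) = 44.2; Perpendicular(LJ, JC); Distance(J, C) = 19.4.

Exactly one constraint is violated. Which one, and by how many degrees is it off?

Perpendicular(LJ, JC) — off by 5.40°.

M = (0.00, 0.00) ✓; ML at -21.10° ✓; |ML| = 37.90 ✓; ∠MLJ = 123.6° ✓; |LJ| = 44.20 ✓; ∠(LJ, JC) = 95.40° ✗; |JC| = 19.40 ✓.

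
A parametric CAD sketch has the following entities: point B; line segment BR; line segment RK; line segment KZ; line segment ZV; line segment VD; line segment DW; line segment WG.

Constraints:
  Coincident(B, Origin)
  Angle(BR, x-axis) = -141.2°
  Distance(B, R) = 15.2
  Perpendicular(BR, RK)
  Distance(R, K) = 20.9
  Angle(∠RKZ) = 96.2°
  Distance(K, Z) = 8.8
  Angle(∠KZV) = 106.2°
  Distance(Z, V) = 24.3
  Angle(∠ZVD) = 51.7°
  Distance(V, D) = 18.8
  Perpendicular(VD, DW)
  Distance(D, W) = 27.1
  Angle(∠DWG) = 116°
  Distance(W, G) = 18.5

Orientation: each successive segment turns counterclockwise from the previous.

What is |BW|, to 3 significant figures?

31.6

∠ZVD = 51.7° gives VD at -125° from the x-axis; with |VD| = 18.8, D = (-9.06, -13.1). VD ⟂ DW, so DW runs at -35.3°; with |DW| = 27.1, W = (13.1, -28.8). Then |BW| = |W − B| = 31.6.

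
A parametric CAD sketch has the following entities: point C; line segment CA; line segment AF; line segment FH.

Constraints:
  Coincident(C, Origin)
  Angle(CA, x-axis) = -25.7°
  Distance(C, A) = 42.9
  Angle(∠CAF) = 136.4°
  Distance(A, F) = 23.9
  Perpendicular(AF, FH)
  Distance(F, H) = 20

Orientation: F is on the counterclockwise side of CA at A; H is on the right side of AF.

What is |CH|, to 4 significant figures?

74.03

C is at the origin; CA runs at -25.7° with length 42.9, so A = 42.9·(cos -25.7°, sin -25.7°) = (38.66, -18.60). ∠CAF = 136.4°, so AF runs at -25.7° + (180° − 136.4°) = 17.90° from the x-axis; with |AF| = 23.9, F = A + 23.9·(cos 17.90°, sin 17.90°) = (61.40, -11.26). The perpendicularity gives FH at right angles to AF; with |FH| = 20.0 on the right of AF, H = F + 20.0·(0.3074, -0.9516) = (67.55, -30.29). Then |CH| = |H − C| = 74.03.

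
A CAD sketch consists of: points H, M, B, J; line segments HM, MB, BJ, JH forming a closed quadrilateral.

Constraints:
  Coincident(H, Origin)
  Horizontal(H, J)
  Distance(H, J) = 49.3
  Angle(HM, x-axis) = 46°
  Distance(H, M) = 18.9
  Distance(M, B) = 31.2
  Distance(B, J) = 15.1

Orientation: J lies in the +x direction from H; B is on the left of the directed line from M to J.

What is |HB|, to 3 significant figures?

46.6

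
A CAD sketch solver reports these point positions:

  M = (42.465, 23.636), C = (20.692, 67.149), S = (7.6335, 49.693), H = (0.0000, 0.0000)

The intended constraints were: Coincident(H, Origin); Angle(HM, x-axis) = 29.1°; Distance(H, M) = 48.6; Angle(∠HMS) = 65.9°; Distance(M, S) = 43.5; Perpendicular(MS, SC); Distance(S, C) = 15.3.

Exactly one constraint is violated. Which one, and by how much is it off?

Distance(S, C) = 15.3 — off by 6.50.

H = (0.00, 0.00) ✓; HM at 29.10° ✓; |HM| = 48.60 ✓; ∠HMS = 65.90° ✓; |MS| = 43.50 ✓; ∠(MS, SC) = 90.00° ✓; |SC| = 21.80 ✗.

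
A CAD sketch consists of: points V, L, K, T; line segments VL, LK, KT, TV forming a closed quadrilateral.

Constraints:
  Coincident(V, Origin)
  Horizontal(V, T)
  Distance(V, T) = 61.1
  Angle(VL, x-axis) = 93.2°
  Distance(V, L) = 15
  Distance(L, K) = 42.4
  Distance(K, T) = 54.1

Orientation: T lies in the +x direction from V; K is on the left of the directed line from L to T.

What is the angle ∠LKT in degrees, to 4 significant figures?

81.68°

Checks: |LK| = 42.40 ✓; |KT| = 54.10 ✓.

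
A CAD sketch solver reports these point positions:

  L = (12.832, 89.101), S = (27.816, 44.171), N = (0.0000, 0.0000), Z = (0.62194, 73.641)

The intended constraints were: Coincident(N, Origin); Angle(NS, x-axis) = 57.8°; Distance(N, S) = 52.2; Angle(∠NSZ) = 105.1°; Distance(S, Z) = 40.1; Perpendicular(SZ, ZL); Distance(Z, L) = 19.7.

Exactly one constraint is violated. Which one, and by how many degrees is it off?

Perpendicular(SZ, ZL) — off by 9.00°.

N = (0.00, 0.00) ✓; NS at 57.80° ✓; |NS| = 52.20 ✓; ∠NSZ = 105.1° ✓; |SZ| = 40.10 ✓; ∠(SZ, ZL) = 81.00° ✗; |ZL| = 19.70 ✓.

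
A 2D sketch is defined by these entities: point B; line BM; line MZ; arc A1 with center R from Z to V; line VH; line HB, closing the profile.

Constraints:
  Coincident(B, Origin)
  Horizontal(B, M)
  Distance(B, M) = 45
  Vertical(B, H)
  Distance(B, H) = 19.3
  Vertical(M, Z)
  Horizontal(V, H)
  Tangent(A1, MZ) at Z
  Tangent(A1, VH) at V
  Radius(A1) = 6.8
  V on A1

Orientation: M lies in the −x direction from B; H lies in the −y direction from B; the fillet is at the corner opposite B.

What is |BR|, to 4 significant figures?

40.19

B is at the origin; BM is horizontal with |BM| = 45.0 and M on the −x side, so M = (-45.00, 0.000). BH is vertical with |BH| = 19.3 and H on the −y side, so H = (0.000, -19.30). The virtual corner opposite B is at (-45.00, -19.30). A1 meets MZ tangentially, so RZ is at right angles to MZ and A1 meets VH tangentially, so RV is at right angles to VH, with radius 6.8, so the center R sits 6.8 in from both sides at R = (-38.20, -12.50). Then |BR| = |R − B| = 40.19.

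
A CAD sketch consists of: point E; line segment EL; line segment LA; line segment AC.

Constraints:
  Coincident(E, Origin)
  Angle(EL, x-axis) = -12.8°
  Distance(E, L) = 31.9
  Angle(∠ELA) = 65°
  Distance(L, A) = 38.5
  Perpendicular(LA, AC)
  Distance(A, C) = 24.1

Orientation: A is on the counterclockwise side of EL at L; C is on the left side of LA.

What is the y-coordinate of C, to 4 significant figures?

25.47

E is at the origin; EL runs at -12.8° with length 31.9, so L = 31.9·(cos -12.8°, sin -12.8°) = (31.11, -7.067). ∠ELA = 65.0°, so LA runs at -12.8° + (180° − 65.0°) = 102.2° from the x-axis; with |LA| = 38.5, A = L + 38.5·(cos 102.2°, sin 102.2°) = (22.97, 30.56). LA ⟂ AC; with |AC| = 24.1 on the left of LA, C = A + 24.1·(-0.9774, -0.2113) = (-0.5845, 25.47). So C.y = 25.47.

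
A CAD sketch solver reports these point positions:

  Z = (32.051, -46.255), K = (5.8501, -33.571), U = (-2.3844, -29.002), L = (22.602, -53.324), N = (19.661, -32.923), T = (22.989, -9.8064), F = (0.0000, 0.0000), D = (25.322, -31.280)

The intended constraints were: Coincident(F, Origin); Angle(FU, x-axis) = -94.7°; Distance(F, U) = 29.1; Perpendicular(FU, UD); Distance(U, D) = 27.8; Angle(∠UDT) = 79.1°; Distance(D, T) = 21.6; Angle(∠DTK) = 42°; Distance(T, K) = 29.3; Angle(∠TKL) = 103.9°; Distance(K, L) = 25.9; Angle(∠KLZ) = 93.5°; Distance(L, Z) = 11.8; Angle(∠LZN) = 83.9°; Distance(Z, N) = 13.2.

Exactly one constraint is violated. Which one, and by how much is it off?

Distance(Z, N) = 13.2 — off by 5.00.

F = (0.00, 0.00) ✓; FU at -94.70° ✓; |FU| = 29.10 ✓; ∠(FU, UD) = 90.00° ✓; |UD| = 27.80 ✓; ∠UDT = 79.10° ✓; |DT| = 21.60 ✓; ∠DTK = 42.00° ✓; |TK| = 29.30 ✓; ∠TKL = 103.9° ✓; |KL| = 25.90 ✓; ∠KLZ = 93.50° ✓; |LZ| = 11.80 ✓; ∠LZN = 83.90° ✓; |ZN| = 18.20 ✗.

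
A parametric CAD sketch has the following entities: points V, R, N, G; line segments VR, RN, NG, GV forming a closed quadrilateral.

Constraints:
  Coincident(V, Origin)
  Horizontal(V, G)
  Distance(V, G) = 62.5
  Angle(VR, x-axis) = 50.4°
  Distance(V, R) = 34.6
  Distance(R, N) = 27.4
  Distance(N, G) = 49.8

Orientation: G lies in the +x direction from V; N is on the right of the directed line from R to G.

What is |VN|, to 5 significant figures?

12.740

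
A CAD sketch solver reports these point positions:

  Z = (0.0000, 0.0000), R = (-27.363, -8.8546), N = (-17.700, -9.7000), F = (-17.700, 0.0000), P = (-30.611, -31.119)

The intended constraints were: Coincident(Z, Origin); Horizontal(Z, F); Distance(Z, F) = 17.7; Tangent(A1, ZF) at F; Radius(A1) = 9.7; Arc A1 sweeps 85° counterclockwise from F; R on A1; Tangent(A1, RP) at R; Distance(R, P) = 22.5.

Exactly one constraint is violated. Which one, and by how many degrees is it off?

Tangent(A1, RP) at R — off by 3.30°.

Z = (0.00, 0.00) ✓; Z.y = 0.00, F.y = 0.00 ✓; |ZF| = 17.70 ✓; ∠(NF, FZ) = 90.00° ✓; |NF| = 9.700 ✓; bearing(N→R) − bearing(N→F) = 85.00° ✓; |NR| = 9.700 ✓; ∠(NR, RP) = 93.30° ✗; |RP| = 22.50 ✓.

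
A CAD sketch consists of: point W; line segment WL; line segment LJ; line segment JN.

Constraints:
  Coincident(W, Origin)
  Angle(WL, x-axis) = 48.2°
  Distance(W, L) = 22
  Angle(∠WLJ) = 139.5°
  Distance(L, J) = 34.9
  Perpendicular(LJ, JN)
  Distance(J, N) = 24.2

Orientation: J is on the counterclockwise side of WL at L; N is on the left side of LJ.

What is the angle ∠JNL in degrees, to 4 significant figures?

55.26°

W is at the origin; WL runs at 48.2° with length 22.0, so L = 22.0·(cos 48.2°, sin 48.2°) = (14.66, 16.40). ∠WLJ = 139.5°, so LJ runs at 48.2° + (180° − 139.5°) = 88.70° from the x-axis; with |LJ| = 34.9, J = L + 34.9·(cos 88.70°, sin 88.70°) = (15.46, 51.29). LJ is perpendicular to JN; with |JN| = 24.2 on the left of LJ, N = J + 24.2·(-0.9997, 0.02269) = (-8.738, 51.84). Then cos ∠JNL = NJ·NL / (|NJ||NL|), giving 55.26°.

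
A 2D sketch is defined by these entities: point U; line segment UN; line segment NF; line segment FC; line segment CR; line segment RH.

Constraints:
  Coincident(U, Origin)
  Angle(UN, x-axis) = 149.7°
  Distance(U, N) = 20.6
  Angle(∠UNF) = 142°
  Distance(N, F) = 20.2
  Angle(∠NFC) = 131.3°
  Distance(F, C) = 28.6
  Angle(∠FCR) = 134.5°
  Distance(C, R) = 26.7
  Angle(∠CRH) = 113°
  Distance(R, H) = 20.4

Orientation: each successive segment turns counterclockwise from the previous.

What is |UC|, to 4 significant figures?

56.01

U is at the origin; UN runs at 149.7° with length 20.6, so N = (-17.79, 10.39). ∠UNF = 142.0° gives NF at -172.3° from the x-axis; with |NF| = 20.2, F = (-37.80, 7.687). ∠NFC = 131.3° gives FC at -123.6° from the x-axis; with |FC| = 28.6, C = (-53.63, -16.13). Then |UC| = |C − U| = 56.01.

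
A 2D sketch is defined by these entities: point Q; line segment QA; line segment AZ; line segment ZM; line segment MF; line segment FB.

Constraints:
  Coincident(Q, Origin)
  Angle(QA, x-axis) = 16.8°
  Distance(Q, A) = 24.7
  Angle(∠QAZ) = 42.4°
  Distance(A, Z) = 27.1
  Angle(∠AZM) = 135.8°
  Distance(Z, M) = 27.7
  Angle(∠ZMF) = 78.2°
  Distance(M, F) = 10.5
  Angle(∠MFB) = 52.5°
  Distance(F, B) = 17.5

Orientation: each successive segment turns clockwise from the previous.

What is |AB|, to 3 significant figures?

40.1

Q is at the origin; QA runs at 16.8° with length 24.7, so A = (23.6, 7.14). ∠QAZ = 42.4° gives AZ at -121° from the x-axis; with |AZ| = 27.1, Z = (9.77, -16.1). ∠AZM = 135.8° gives ZM at -165° from the x-axis; with |ZM| = 27.7, M = (-17.0, -23.3). ∠ZMF = 78.2° gives MF at 93.2° from the x-axis; with |MF| = 10.5, F = (-17.6, -12.8). ∠MFB = 52.5° gives FB at -34.3° from the x-axis; with |FB| = 17.5, B = (-3.12, -22.7). Then |AB| = |B − A| = 40.1.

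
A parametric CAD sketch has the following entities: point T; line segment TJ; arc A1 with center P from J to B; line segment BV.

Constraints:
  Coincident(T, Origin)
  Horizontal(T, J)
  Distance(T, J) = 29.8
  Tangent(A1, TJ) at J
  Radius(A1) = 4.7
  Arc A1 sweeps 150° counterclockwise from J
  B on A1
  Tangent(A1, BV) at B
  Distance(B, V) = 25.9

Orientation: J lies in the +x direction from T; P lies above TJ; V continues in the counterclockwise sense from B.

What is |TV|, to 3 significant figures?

23.8

T is at the origin; T and J share the same y with |TJ| = 29.8 and J on the +x side, so J = (29.8, 0.00). A1 meets TJ tangentially, so PJ is at right angles to TJ, so P = J + (0, 4.7) = (29.8, 4.70). On A1, J sits at bearing -90° from P; a 150° counterclockwise sweep puts B at bearing 60°, so B = P + 4.7·(cos 60°, sin 60°) = (32.1, 8.77). A1 meets BV tangentially, so PB is at right angles to BV, so BV runs along (−sin 60°, cos 60°); with |BV| = 25.9, V = (9.72, 21.7). Then |TV| = |V − T| = 23.8.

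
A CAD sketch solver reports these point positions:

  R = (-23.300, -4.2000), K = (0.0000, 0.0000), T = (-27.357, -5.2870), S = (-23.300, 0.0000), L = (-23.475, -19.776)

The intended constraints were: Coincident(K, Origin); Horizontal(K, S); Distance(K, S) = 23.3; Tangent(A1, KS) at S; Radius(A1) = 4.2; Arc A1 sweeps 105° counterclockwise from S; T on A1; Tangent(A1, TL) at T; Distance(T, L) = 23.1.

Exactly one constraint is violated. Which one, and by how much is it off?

Distance(T, L) = 23.1 — off by 8.10.

K = (0.00, 0.00) ✓; K.y = 0.00, S.y = 0.00 ✓; |KS| = 23.30 ✓; ∠(RS, SK) = 90.00° ✓; |RS| = 4.200 ✓; bearing(R→T) − bearing(R→S) = 105.0° ✓; |RT| = 4.200 ✓; ∠(RT, TL) = 90.00° ✓; |TL| = 15.00 ✗.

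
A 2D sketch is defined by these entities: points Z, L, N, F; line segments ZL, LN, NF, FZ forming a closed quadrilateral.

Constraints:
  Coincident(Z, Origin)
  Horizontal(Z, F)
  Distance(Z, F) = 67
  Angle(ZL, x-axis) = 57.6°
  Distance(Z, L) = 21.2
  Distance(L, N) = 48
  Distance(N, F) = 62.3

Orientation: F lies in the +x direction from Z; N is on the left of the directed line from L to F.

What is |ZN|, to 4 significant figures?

69.15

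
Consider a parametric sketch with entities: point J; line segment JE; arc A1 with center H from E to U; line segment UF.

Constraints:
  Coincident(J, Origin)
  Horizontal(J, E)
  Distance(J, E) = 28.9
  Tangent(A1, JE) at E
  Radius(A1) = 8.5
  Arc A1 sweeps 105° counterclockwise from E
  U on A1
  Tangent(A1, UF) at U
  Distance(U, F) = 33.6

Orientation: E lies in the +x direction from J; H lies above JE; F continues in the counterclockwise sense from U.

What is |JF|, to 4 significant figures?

51.67

J is at the origin; JE is horizontal with |JE| = 28.9 and E on the +x side, so E = (28.90, 0.000). Tangency of A1 to JE means the radius HE is perpendicular to JE, so H = E + (0, 8.5) = (28.90, 8.500). On A1, E sits at bearing -90° from H; a 105° counterclockwise sweep puts U at bearing 15°, so U = H + 8.5·(cos 15°, sin 15°) = (37.11, 10.70). A1 meets UF tangentially, so HU is at right angles to UF, so UF runs along (−sin 15°, cos 15°); with |UF| = 33.6, F = (28.41, 43.16). Then |JF| = |F − J| = 51.67.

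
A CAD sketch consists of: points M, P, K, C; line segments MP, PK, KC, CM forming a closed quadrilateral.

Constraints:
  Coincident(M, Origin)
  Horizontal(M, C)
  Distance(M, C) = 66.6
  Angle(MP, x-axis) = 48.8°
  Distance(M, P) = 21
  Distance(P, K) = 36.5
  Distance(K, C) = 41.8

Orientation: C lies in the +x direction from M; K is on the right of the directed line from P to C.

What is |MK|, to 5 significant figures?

33.609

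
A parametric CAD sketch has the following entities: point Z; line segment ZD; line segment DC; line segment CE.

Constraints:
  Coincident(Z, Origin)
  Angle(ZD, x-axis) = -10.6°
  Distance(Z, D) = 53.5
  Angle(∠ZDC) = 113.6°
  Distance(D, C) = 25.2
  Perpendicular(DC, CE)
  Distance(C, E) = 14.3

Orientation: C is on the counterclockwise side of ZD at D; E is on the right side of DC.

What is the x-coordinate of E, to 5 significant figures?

78.579

Z is at the origin; ZD runs at -10.6° with length 53.5, so D = 53.5·(cos -10.6°, sin -10.6°) = (52.587, -9.8414). ∠ZDC = 113.6°, so DC runs at -10.6° + (180° − 113.6°) = 55.800° from the x-axis; with |DC| = 25.2, C = D + 25.2·(cos 55.800°, sin 55.800°) = (66.752, 11.001). DC ⟂ CE; with |CE| = 14.3 on the right of DC, E = C + 14.3·(0.82708, -0.56208) = (78.579, 2.9632). So E.x = 78.579.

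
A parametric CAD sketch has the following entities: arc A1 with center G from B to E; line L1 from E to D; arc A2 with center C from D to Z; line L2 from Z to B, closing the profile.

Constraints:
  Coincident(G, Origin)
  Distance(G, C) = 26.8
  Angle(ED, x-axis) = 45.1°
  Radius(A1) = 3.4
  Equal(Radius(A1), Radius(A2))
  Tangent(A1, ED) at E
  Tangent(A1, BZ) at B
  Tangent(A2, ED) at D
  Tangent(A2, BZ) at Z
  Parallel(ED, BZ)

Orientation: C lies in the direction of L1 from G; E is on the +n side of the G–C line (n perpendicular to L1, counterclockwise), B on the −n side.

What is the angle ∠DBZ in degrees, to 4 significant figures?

14.24°

The slot axis is L1's direction at 45.1°, so u = (cos 45.1°, sin 45.1°) = (0.7059, 0.7083) and n = (−sin 45.1°, cos 45.1°) = (-0.7083, 0.7059). G is at the origin and C lies 26.8 along u from G, so C = 26.8·u = (18.92, 18.98). Tangency of A1 to both parallel lines with radius 3.4 puts E and B at G ± 3.4·n: E = (-2.408, 2.400), B = (2.408, -2.400). Equal radii place D and Z the same way about C: D = C + 3.4·n = (16.51, 21.38), Z = C − 3.4·n = (21.33, 16.58). Then cos ∠DBZ = BD·BZ / (|BD||BZ|), giving 14.24°.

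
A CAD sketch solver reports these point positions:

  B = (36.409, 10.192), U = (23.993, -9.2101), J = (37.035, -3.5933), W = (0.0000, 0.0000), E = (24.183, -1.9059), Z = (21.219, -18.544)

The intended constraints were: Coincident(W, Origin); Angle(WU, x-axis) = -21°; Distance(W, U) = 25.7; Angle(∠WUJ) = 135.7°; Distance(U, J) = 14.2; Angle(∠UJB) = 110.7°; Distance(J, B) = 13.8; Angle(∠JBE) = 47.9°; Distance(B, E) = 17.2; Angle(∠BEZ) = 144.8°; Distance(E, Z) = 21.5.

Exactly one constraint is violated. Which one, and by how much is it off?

Distance(E, Z) = 21.5 — off by 4.60.

W = (0.00, 0.00) ✓; WU at -21.00° ✓; |WU| = 25.70 ✓; ∠WUJ = 135.7° ✓; |UJ| = 14.20 ✓; ∠UJB = 110.7° ✓; |JB| = 13.80 ✓; ∠JBE = 47.90° ✓; |BE| = 17.20 ✓; ∠BEZ = 144.8° ✓; |EZ| = 16.90 ✗.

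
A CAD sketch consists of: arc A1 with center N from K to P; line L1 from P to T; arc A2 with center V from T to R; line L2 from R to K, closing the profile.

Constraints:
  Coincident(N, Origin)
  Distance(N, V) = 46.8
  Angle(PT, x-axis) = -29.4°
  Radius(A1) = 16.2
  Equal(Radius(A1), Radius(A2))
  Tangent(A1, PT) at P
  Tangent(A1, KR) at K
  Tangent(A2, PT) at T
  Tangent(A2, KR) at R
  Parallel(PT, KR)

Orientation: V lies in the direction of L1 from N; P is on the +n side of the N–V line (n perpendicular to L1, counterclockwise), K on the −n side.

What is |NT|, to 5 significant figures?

49.525

Tangency of A1 to both parallel lines with radius 16.2 puts P and K at N ± 16.2·n: P = (7.9526, 14.114), K = (-7.9526, -14.114). Equal radii place T and R the same way about V: T = V + 16.2·n = (48.725, -8.8606), R = V − 16.2·n = (32.820, -37.088). Then |NT| = |T − N| = 49.525.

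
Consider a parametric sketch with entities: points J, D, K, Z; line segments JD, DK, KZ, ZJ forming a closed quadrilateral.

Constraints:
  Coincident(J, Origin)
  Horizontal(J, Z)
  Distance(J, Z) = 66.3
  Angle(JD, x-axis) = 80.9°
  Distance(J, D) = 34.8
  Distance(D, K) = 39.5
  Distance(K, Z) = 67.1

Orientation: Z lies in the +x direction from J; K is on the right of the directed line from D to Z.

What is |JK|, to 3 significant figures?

4.70

J is at the origin; J and Z share the same y with |JZ| = 66.3 and Z in +x, so Z = (66.3, 0). JD runs at 80.9° with |JD| = 34.8, so D = (5.50, 34.4). K is determined by |DK| = 39.5 and |KZ| = 67.1 together: it lies at the intersection of circle(D, 39.5) and circle(Z, 67.1). With |DZ| = 69.8, the foot of the radical line on DZ is 13.9 from D and the perpendicular offset is √(39.5² − 13.9²) = 37.0. Taking the right-of-DZ solution: K = (-0.638, -4.66).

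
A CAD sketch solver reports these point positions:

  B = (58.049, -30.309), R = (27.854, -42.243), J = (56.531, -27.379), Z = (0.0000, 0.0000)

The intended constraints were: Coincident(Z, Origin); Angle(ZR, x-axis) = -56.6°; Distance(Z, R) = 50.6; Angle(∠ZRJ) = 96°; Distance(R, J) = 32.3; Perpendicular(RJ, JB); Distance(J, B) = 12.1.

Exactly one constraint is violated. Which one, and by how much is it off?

Distance(J, B) = 12.1 — off by 8.80.

Z = (0.00, 0.00) ✓; ZR at -56.60° ✓; |ZR| = 50.60 ✓; ∠ZRJ = 96.00° ✓; |RJ| = 32.30 ✓; ∠(RJ, JB) = 90.01° ✓; |JB| = 3.300 ✗.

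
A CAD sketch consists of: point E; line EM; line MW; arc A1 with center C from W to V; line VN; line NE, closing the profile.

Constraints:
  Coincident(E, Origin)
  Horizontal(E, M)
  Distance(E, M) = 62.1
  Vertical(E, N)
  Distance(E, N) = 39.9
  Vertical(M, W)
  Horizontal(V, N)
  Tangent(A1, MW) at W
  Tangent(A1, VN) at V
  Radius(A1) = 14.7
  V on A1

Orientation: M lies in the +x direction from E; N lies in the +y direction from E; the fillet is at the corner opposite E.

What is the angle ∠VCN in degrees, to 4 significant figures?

72.77°

The virtual corner opposite E is at (62.10, 39.90). A1 meets MW tangentially, so CW is at right angles to MW and the tangent condition forces CV to be normal to VN, with radius 14.7, so the center C sits 14.7 in from both sides at C = (47.40, 25.20). That places the tangent points at W = (62.10, 25.20) on MW and V = (47.40, 39.90) on VN. Then cos ∠VCN = CV·CN / (|CV||CN|), giving 72.77°.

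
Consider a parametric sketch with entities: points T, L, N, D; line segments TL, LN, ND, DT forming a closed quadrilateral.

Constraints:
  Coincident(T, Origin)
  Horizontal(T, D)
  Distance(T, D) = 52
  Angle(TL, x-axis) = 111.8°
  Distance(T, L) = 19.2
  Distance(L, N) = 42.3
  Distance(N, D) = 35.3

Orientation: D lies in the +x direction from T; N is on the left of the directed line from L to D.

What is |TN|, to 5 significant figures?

44.877

T is at the origin; TD is horizontal with |TD| = 52.0 and D in +x, so D = (52.0, 0). TL runs at 111.8° with |TL| = 19.2, so L = (-7.1303, 17.827). N is determined by |LN| = 42.3 and |ND| = 35.3 together: it lies at the intersection of circle(L, 42.3) and circle(D, 35.3). With |LD| = 61.759, the foot of the radical line on LD is 35.277 from L and the perpendicular offset is √(42.3² − 35.277²) = 23.341. Taking the left-of-LD solution: N = (33.383, 29.992).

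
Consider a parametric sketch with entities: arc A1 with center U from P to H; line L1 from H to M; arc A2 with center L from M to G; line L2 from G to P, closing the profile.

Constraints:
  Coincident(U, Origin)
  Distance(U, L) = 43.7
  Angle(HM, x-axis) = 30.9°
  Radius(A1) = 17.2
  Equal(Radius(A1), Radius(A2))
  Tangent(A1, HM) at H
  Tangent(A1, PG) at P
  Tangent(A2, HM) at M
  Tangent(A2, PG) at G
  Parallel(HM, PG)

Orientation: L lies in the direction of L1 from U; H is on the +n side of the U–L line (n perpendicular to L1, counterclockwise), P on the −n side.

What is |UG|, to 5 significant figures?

46.963

Tangency of A1 to both parallel lines with radius 17.2 puts H and P at U ± 17.2·n: H = (-8.8329, 14.759), P = (8.8329, -14.759). Equal radii place M and G the same way about L: M = L + 17.2·n = (28.665, 37.200), G = L − 17.2·n = (46.330, 7.6830). Then |UG| = |G − U| = 46.963.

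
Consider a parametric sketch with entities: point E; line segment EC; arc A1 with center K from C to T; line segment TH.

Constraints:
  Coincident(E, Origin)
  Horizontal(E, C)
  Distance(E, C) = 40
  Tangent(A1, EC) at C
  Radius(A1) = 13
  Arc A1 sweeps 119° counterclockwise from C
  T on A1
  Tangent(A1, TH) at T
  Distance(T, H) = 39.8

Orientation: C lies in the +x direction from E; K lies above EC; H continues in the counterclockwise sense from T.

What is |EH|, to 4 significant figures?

62.90

E is at the origin; E and C share the same y with |EC| = 40.0 and C on the +x side, so C = (40.00, 0.000). The tangent condition forces KC to be normal to EC, so K = C + (0, 13) = (40.00, 13.00). On A1, C sits at bearing -90° from K; a 119° counterclockwise sweep puts T at bearing 29°, so T = K + 13.0·(cos 29°, sin 29°) = (51.37, 19.30). Tangency of A1 to TH means the radius KT is perpendicular to TH, so TH runs along (−sin 29°, cos 29°); with |TH| = 39.8, H = (32.07, 54.11). Then |EH| = |H − E| = 62.90.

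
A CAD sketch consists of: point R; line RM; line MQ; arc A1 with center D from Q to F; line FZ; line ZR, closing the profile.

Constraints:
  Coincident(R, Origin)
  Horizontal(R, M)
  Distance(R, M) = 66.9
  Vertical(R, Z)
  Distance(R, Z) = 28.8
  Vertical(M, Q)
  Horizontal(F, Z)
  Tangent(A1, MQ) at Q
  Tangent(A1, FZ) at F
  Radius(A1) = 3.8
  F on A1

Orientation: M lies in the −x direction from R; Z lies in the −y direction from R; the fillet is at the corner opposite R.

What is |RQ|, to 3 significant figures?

71.4

R is at the origin; R and M share the same y with |RM| = 66.9 and M on the −x side, so M = (-66.9, 0.00). RZ is vertical with |RZ| = 28.8 and Z on the −y side, so Z = (0.00, -28.8). The virtual corner opposite R is at (-66.9, -28.8). Tangency of A1 to MQ means the radius DQ is perpendicular to MQ and tangency of A1 to FZ means the radius DF is perpendicular to FZ, with radius 3.8, so the center D sits 3.8 in from both sides at D = (-63.1, -25.0). That places the tangent points at Q = (-66.9, -25.0) on MQ and F = (-63.1, -28.8) on FZ. Then |RQ| = |Q − R| = 71.4.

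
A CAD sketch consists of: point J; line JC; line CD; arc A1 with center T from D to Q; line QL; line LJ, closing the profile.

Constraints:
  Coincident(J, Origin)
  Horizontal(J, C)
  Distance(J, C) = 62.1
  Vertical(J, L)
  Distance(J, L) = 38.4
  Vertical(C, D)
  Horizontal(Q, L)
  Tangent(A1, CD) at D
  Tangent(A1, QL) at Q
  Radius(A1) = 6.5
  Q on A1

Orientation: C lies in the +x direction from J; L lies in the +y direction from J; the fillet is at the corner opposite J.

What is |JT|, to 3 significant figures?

64.1

J is at the origin; J and C share the same y with |JC| = 62.1 and C on the +x side, so C = (62.1, 0.00). JL is vertical with |JL| = 38.4 and L on the +y side, so L = (0.00, 38.4). The virtual corner opposite J is at (62.1, 38.4). The tangent condition forces TD to be normal to CD and the tangent condition forces TQ to be normal to QL, with radius 6.5, so the center T sits 6.5 in from both sides at T = (55.6, 31.9). Then |JT| = |T − J| = 64.1.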